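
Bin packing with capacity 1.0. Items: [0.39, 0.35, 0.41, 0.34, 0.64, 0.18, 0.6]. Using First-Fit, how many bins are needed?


Place items sequentially using First-Fit:
  Item 0.39 -> new Bin 1
  Item 0.35 -> Bin 1 (now 0.74)
  Item 0.41 -> new Bin 2
  Item 0.34 -> Bin 2 (now 0.75)
  Item 0.64 -> new Bin 3
  Item 0.18 -> Bin 1 (now 0.92)
  Item 0.6 -> new Bin 4
Total bins used = 4

4


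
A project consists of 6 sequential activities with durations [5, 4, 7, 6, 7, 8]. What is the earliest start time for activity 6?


Activity 6 starts after activities 1 through 5 complete.
Predecessor durations: [5, 4, 7, 6, 7]
ES = 5 + 4 + 7 + 6 + 7 = 29

29


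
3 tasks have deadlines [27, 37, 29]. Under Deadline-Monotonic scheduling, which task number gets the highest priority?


Sort tasks by relative deadline (ascending):
  Task 1: deadline = 27
  Task 3: deadline = 29
  Task 2: deadline = 37
Priority order (highest first): [1, 3, 2]
Highest priority task = 1

1


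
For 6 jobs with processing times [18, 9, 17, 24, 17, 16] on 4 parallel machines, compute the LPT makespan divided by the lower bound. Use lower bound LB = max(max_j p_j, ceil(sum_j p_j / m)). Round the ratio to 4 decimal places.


LPT order: [24, 18, 17, 17, 16, 9]
Machine loads after assignment: [24, 18, 33, 26]
LPT makespan = 33
Lower bound = max(max_job, ceil(total/4)) = max(24, 26) = 26
Ratio = 33 / 26 = 1.2692

1.2692


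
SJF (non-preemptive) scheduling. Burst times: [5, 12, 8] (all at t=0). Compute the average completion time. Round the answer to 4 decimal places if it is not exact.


SJF order (ascending): [5, 8, 12]
Completion times:
  Job 1: burst=5, C=5
  Job 2: burst=8, C=13
  Job 3: burst=12, C=25
Average completion = 43/3 = 14.3333

14.3333


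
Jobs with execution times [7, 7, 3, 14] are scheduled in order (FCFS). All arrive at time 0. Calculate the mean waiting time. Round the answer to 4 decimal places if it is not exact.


FCFS order (as given): [7, 7, 3, 14]
Waiting times:
  Job 1: wait = 0
  Job 2: wait = 7
  Job 3: wait = 14
  Job 4: wait = 17
Sum of waiting times = 38
Average waiting time = 38/4 = 9.5

9.5


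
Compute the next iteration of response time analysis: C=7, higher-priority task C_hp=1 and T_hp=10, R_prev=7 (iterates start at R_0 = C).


R_next = C + ceil(R_prev / T_hp) * C_hp
ceil(7 / 10) = ceil(0.7) = 1
Interference = 1 * 1 = 1
R_next = 7 + 1 = 8

8


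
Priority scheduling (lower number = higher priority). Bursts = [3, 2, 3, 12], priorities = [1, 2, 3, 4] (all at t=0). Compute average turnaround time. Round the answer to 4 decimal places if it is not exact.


Sort by priority (ascending = highest first):
Order: [(1, 3), (2, 2), (3, 3), (4, 12)]
Completion times:
  Priority 1, burst=3, C=3
  Priority 2, burst=2, C=5
  Priority 3, burst=3, C=8
  Priority 4, burst=12, C=20
Average turnaround = 36/4 = 9.0

9.0


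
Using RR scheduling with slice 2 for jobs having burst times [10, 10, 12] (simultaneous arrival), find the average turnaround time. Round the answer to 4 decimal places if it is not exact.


Time quantum = 2
Execution trace:
  J1 runs 2 units, time = 2
  J2 runs 2 units, time = 4
  J3 runs 2 units, time = 6
  J1 runs 2 units, time = 8
  J2 runs 2 units, time = 10
  J3 runs 2 units, time = 12
  J1 runs 2 units, time = 14
  J2 runs 2 units, time = 16
  J3 runs 2 units, time = 18
  J1 runs 2 units, time = 20
  J2 runs 2 units, time = 22
  J3 runs 2 units, time = 24
  J1 runs 2 units, time = 26
  J2 runs 2 units, time = 28
  J3 runs 2 units, time = 30
  J3 runs 2 units, time = 32
Finish times: [26, 28, 32]
Average turnaround = 86/3 = 28.6667

28.6667


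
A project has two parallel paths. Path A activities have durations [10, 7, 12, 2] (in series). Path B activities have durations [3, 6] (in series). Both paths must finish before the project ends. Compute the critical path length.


Path A total = 10 + 7 + 12 + 2 = 31
Path B total = 3 + 6 = 9
Critical path = longest path = max(31, 9) = 31

31


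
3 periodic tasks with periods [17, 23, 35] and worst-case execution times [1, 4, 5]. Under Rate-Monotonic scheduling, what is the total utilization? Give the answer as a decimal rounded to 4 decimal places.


Compute individual utilizations (exact fractions):
  Task 1: C/T = 1/17 (approx. 0.0588)
  Task 2: C/T = 4/23 (approx. 0.1739)
  Task 3: C/T = 5/35 = 1/7 (approx. 0.1429)
Total utilization U = 1/17 + 4/23 + 1/7 = 1028/2737
Rounded to 4 decimal places: U = 0.3756
RM (Liu & Layland) bound for 3 tasks = 0.779763; compare with U = 1028/2737 (approx. 0.375594)
U <= bound, so schedulable by RM sufficient condition.

0.3756


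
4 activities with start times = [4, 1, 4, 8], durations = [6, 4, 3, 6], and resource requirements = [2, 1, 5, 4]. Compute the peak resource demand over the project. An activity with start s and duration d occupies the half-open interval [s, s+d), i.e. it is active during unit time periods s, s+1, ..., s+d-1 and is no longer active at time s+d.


Each activity i is active on [start_i, start_i + duration_i).
Compute total resource usage per time slot:
  t=0: active resources = [], total = 0
  t=1: active resources = [1], total = 1
  t=2: active resources = [1], total = 1
  t=3: active resources = [1], total = 1
  t=4: active resources = [2, 1, 5], total = 8
  t=5: active resources = [2, 5], total = 7
  t=6: active resources = [2, 5], total = 7
  t=7: active resources = [2], total = 2
  t=8: active resources = [2, 4], total = 6
  t=9: active resources = [2, 4], total = 6
  t=10: active resources = [4], total = 4
  t=11: active resources = [4], total = 4
  t=12: active resources = [4], total = 4
  t=13: active resources = [4], total = 4
Peak resource demand = 8

8


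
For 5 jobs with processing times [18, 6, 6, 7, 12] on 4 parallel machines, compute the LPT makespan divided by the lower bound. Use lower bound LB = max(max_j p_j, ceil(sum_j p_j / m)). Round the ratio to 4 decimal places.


LPT order: [18, 12, 7, 6, 6]
Machine loads after assignment: [18, 12, 7, 12]
LPT makespan = 18
Lower bound = max(max_job, ceil(total/4)) = max(18, 13) = 18
Ratio = 18 / 18 = 1.0

1.0


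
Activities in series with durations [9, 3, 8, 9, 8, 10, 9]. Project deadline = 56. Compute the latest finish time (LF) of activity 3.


LF(activity 3) = deadline - sum of successor durations
Successors: activities 4 through 7 with durations [9, 8, 10, 9]
Sum of successor durations = 36
LF = 56 - 36 = 20

20


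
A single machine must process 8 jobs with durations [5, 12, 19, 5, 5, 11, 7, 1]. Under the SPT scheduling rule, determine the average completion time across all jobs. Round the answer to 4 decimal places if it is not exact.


Sort jobs by processing time (SPT order): [1, 5, 5, 5, 7, 11, 12, 19]
Compute completion times sequentially:
  Job 1: processing = 1, completes at 1
  Job 2: processing = 5, completes at 6
  Job 3: processing = 5, completes at 11
  Job 4: processing = 5, completes at 16
  Job 5: processing = 7, completes at 23
  Job 6: processing = 11, completes at 34
  Job 7: processing = 12, completes at 46
  Job 8: processing = 19, completes at 65
Sum of completion times = 202
Average completion time = 202/8 = 25.25

25.25


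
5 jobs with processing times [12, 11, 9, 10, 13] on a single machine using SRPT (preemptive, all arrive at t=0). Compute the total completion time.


Since all jobs arrive at t=0, SRPT equals SPT ordering.
SPT order: [9, 10, 11, 12, 13]
Completion times:
  Job 1: p=9, C=9
  Job 2: p=10, C=19
  Job 3: p=11, C=30
  Job 4: p=12, C=42
  Job 5: p=13, C=55
Total completion time = 9 + 19 + 30 + 42 + 55 = 155

155


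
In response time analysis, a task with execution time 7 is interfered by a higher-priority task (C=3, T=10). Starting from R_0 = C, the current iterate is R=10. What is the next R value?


R_next = C + ceil(R_prev / T_hp) * C_hp
ceil(10 / 10) = ceil(1.0) = 1
Interference = 1 * 3 = 3
R_next = 7 + 3 = 10
R_next = R_prev, so the iteration has converged (response time = 10).

10


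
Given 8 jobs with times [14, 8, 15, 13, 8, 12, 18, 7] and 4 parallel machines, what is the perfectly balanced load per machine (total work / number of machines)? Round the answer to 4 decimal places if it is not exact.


Total processing time = 14 + 8 + 15 + 13 + 8 + 12 + 18 + 7 = 95
Number of machines = 4
Ideal balanced load = 95 / 4 = 23.75

23.75


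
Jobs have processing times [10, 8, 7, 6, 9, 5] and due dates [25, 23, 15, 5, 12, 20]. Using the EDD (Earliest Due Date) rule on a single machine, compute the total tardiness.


Sort by due date (EDD order): [(6, 5), (9, 12), (7, 15), (5, 20), (8, 23), (10, 25)]
Compute completion times and tardiness:
  Job 1: p=6, d=5, C=6, tardiness=max(0,6-5)=1
  Job 2: p=9, d=12, C=15, tardiness=max(0,15-12)=3
  Job 3: p=7, d=15, C=22, tardiness=max(0,22-15)=7
  Job 4: p=5, d=20, C=27, tardiness=max(0,27-20)=7
  Job 5: p=8, d=23, C=35, tardiness=max(0,35-23)=12
  Job 6: p=10, d=25, C=45, tardiness=max(0,45-25)=20
Total tardiness = 50

50


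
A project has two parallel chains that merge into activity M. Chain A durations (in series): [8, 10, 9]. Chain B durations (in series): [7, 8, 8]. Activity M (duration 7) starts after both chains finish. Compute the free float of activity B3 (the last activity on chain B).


ES(B3) = sum of predecessors on chain B = 15
EF(B3) = ES + duration = 15 + 8 = 23
Successor of B3 is M. ES(M) = max(sum(A), sum(B)) = max(27, 23) = 27
Free float = ES(successor) - EF(current) = 27 - 23 = 4

4


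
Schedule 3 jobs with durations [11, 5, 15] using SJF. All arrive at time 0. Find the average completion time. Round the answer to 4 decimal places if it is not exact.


SJF order (ascending): [5, 11, 15]
Completion times:
  Job 1: burst=5, C=5
  Job 2: burst=11, C=16
  Job 3: burst=15, C=31
Average completion = 52/3 = 17.3333

17.3333


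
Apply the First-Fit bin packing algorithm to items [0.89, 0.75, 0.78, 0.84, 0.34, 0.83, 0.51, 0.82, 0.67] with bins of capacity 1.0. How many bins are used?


Place items sequentially using First-Fit:
  Item 0.89 -> new Bin 1
  Item 0.75 -> new Bin 2
  Item 0.78 -> new Bin 3
  Item 0.84 -> new Bin 4
  Item 0.34 -> new Bin 5
  Item 0.83 -> new Bin 6
  Item 0.51 -> Bin 5 (now 0.85)
  Item 0.82 -> new Bin 7
  Item 0.67 -> new Bin 8
Total bins used = 8

8


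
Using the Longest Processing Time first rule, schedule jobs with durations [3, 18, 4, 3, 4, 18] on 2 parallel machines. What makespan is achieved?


Sort jobs in decreasing order (LPT): [18, 18, 4, 4, 3, 3]
Assign each job to the least loaded machine:
  Machine 1: jobs [18, 4, 3], load = 25
  Machine 2: jobs [18, 4, 3], load = 25
Makespan = max load = 25

25


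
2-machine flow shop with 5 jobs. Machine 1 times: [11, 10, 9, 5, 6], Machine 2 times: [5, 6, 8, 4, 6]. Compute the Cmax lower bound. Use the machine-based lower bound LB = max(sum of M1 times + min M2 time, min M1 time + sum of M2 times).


LB1 = sum(M1 times) + min(M2 times) = 41 + 4 = 45
LB2 = min(M1 times) + sum(M2 times) = 5 + 29 = 34
Lower bound = max(LB1, LB2) = max(45, 34) = 45

45


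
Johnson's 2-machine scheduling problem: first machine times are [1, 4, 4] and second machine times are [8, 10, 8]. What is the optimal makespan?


Apply Johnson's rule:
  Group 1 (a <= b): [(1, 1, 8), (2, 4, 10), (3, 4, 8)]
  Group 2 (a > b): []
Optimal job order: [1, 2, 3]
Schedule:
  Job 1: M1 done at 1, M2 done at 9
  Job 2: M1 done at 5, M2 done at 19
  Job 3: M1 done at 9, M2 done at 27
Makespan = 27

27


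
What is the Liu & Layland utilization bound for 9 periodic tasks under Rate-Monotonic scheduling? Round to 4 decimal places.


Compute 2^(1/9) = 1.0800597389
Subtract 1: 1.0800597389 - 1 = 0.0800597389
Multiply by n: 9 * 0.0800597389 = 0.7205376501
Round to 4 dp: 0.7205

0.7205


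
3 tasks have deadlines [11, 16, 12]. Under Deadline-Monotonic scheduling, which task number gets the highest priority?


Sort tasks by relative deadline (ascending):
  Task 1: deadline = 11
  Task 3: deadline = 12
  Task 2: deadline = 16
Priority order (highest first): [1, 3, 2]
Highest priority task = 1

1


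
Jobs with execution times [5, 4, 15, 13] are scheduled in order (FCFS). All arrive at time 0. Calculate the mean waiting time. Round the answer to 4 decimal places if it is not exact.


FCFS order (as given): [5, 4, 15, 13]
Waiting times:
  Job 1: wait = 0
  Job 2: wait = 5
  Job 3: wait = 9
  Job 4: wait = 24
Sum of waiting times = 38
Average waiting time = 38/4 = 9.5

9.5


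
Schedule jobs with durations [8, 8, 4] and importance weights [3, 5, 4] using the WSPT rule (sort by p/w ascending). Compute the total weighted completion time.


Compute p/w ratios and sort ascending (WSPT): [(4, 4), (8, 5), (8, 3)]
Compute weighted completion times:
  Job (p=4,w=4): C=4, w*C=4*4=16
  Job (p=8,w=5): C=12, w*C=5*12=60
  Job (p=8,w=3): C=20, w*C=3*20=60
Total weighted completion time = 136

136


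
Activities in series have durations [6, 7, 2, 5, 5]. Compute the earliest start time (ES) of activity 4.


Activity 4 starts after activities 1 through 3 complete.
Predecessor durations: [6, 7, 2]
ES = 6 + 7 + 2 = 15

15


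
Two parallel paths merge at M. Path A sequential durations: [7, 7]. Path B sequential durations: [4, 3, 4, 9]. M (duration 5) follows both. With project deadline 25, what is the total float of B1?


Forward pass: ES(B1) = sum of predecessors on chain B = 0
EF = ES + duration = 0 + 4 = 4
Backward pass: LF(M) = deadline = 25; LS(M) = 25 - 5 = 20
LF(B1) = LS(M) - sum(successors on chain B) = 20 - 16 = 4
LS = LF - duration = 4 - 4 = 0
Total float = LS - ES = 0 - 0 = 0

0


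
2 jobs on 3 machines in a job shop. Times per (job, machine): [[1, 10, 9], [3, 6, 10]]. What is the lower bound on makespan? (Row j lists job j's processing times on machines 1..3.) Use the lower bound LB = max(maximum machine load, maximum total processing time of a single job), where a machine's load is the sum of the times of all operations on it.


Machine loads:
  Machine 1: 1 + 3 = 4
  Machine 2: 10 + 6 = 16
  Machine 3: 9 + 10 = 19
Max machine load = 19
Job totals:
  Job 1: 20
  Job 2: 19
Max job total = 20
Lower bound = max(19, 20) = 20

20


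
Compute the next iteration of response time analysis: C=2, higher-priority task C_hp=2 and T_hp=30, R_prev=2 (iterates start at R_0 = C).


R_next = C + ceil(R_prev / T_hp) * C_hp
ceil(2 / 30) = ceil(0.0667) = 1
Interference = 1 * 2 = 2
R_next = 2 + 2 = 4

4


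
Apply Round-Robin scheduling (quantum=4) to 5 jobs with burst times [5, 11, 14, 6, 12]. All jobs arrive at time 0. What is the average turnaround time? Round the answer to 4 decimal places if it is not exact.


Time quantum = 4
Execution trace:
  J1 runs 4 units, time = 4
  J2 runs 4 units, time = 8
  J3 runs 4 units, time = 12
  J4 runs 4 units, time = 16
  J5 runs 4 units, time = 20
  J1 runs 1 units, time = 21
  J2 runs 4 units, time = 25
  J3 runs 4 units, time = 29
  J4 runs 2 units, time = 31
  J5 runs 4 units, time = 35
  J2 runs 3 units, time = 38
  J3 runs 4 units, time = 42
  J5 runs 4 units, time = 46
  J3 runs 2 units, time = 48
Finish times: [21, 38, 48, 31, 46]
Average turnaround = 184/5 = 36.8

36.8


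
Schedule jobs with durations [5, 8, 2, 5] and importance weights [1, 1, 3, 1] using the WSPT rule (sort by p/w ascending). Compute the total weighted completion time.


Compute p/w ratios and sort ascending (WSPT): [(2, 3), (5, 1), (5, 1), (8, 1)]
Compute weighted completion times:
  Job (p=2,w=3): C=2, w*C=3*2=6
  Job (p=5,w=1): C=7, w*C=1*7=7
  Job (p=5,w=1): C=12, w*C=1*12=12
  Job (p=8,w=1): C=20, w*C=1*20=20
Total weighted completion time = 45

45


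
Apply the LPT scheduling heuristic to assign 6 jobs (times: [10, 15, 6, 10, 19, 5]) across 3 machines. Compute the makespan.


Sort jobs in decreasing order (LPT): [19, 15, 10, 10, 6, 5]
Assign each job to the least loaded machine:
  Machine 1: jobs [19, 5], load = 24
  Machine 2: jobs [15, 6], load = 21
  Machine 3: jobs [10, 10], load = 20
Makespan = max load = 24

24


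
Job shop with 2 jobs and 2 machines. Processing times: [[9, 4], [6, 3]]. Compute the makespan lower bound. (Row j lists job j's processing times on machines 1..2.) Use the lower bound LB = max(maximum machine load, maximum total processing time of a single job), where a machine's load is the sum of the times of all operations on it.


Machine loads:
  Machine 1: 9 + 6 = 15
  Machine 2: 4 + 3 = 7
Max machine load = 15
Job totals:
  Job 1: 13
  Job 2: 9
Max job total = 13
Lower bound = max(15, 13) = 15

15


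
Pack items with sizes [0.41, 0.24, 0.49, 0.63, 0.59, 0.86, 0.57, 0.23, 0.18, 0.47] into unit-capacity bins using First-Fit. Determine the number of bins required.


Place items sequentially using First-Fit:
  Item 0.41 -> new Bin 1
  Item 0.24 -> Bin 1 (now 0.65)
  Item 0.49 -> new Bin 2
  Item 0.63 -> new Bin 3
  Item 0.59 -> new Bin 4
  Item 0.86 -> new Bin 5
  Item 0.57 -> new Bin 6
  Item 0.23 -> Bin 1 (now 0.88)
  Item 0.18 -> Bin 2 (now 0.67)
  Item 0.47 -> new Bin 7
Total bins used = 7

7


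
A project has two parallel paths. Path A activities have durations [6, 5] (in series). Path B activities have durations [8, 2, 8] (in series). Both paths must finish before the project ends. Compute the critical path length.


Path A total = 6 + 5 = 11
Path B total = 8 + 2 + 8 = 18
Critical path = longest path = max(11, 18) = 18

18


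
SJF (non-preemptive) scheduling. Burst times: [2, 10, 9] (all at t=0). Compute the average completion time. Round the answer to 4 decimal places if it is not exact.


SJF order (ascending): [2, 9, 10]
Completion times:
  Job 1: burst=2, C=2
  Job 2: burst=9, C=11
  Job 3: burst=10, C=21
Average completion = 34/3 = 11.3333

11.3333


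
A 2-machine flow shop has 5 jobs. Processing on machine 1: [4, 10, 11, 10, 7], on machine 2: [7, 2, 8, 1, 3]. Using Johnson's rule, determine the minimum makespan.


Apply Johnson's rule:
  Group 1 (a <= b): [(1, 4, 7)]
  Group 2 (a > b): [(3, 11, 8), (5, 7, 3), (2, 10, 2), (4, 10, 1)]
Optimal job order: [1, 3, 5, 2, 4]
Schedule:
  Job 1: M1 done at 4, M2 done at 11
  Job 3: M1 done at 15, M2 done at 23
  Job 5: M1 done at 22, M2 done at 26
  Job 2: M1 done at 32, M2 done at 34
  Job 4: M1 done at 42, M2 done at 43
Makespan = 43

43


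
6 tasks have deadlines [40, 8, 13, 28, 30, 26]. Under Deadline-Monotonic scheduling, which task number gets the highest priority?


Sort tasks by relative deadline (ascending):
  Task 2: deadline = 8
  Task 3: deadline = 13
  Task 6: deadline = 26
  Task 4: deadline = 28
  Task 5: deadline = 30
  Task 1: deadline = 40
Priority order (highest first): [2, 3, 6, 4, 5, 1]
Highest priority task = 2

2


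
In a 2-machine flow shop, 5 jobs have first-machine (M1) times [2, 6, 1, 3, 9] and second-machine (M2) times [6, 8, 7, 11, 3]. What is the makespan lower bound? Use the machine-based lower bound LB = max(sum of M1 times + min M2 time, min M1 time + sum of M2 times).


LB1 = sum(M1 times) + min(M2 times) = 21 + 3 = 24
LB2 = min(M1 times) + sum(M2 times) = 1 + 35 = 36
Lower bound = max(LB1, LB2) = max(24, 36) = 36

36


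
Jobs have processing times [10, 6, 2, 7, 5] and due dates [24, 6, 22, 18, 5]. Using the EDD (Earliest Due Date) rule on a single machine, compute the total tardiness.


Sort by due date (EDD order): [(5, 5), (6, 6), (7, 18), (2, 22), (10, 24)]
Compute completion times and tardiness:
  Job 1: p=5, d=5, C=5, tardiness=max(0,5-5)=0
  Job 2: p=6, d=6, C=11, tardiness=max(0,11-6)=5
  Job 3: p=7, d=18, C=18, tardiness=max(0,18-18)=0
  Job 4: p=2, d=22, C=20, tardiness=max(0,20-22)=0
  Job 5: p=10, d=24, C=30, tardiness=max(0,30-24)=6
Total tardiness = 11

11


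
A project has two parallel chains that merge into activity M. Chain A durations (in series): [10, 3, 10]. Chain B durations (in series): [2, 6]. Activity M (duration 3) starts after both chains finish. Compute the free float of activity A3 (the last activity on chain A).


ES(A3) = sum of predecessors on chain A = 13
EF(A3) = ES + duration = 13 + 10 = 23
Successor of A3 is M. ES(M) = max(sum(A), sum(B)) = max(23, 8) = 23
Free float = ES(successor) - EF(current) = 23 - 23 = 0

0


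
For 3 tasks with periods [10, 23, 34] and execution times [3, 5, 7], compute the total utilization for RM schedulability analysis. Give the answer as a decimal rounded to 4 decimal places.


Compute individual utilizations (exact fractions):
  Task 1: C/T = 3/10 (approx. 0.3)
  Task 2: C/T = 5/23 (approx. 0.2174)
  Task 3: C/T = 7/34 (approx. 0.2059)
Total utilization U = 3/10 + 5/23 + 7/34 = 1414/1955
Rounded to 4 decimal places: U = 0.7233
RM (Liu & Layland) bound for 3 tasks = 0.779763; compare with U = 1414/1955 (approx. 0.723274)
U <= bound, so schedulable by RM sufficient condition.

0.7233


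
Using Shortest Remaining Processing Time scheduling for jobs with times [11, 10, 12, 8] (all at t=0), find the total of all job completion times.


Since all jobs arrive at t=0, SRPT equals SPT ordering.
SPT order: [8, 10, 11, 12]
Completion times:
  Job 1: p=8, C=8
  Job 2: p=10, C=18
  Job 3: p=11, C=29
  Job 4: p=12, C=41
Total completion time = 8 + 18 + 29 + 41 = 96

96


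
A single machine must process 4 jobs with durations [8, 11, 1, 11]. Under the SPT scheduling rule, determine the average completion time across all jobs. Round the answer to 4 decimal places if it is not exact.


Sort jobs by processing time (SPT order): [1, 8, 11, 11]
Compute completion times sequentially:
  Job 1: processing = 1, completes at 1
  Job 2: processing = 8, completes at 9
  Job 3: processing = 11, completes at 20
  Job 4: processing = 11, completes at 31
Sum of completion times = 61
Average completion time = 61/4 = 15.25

15.25


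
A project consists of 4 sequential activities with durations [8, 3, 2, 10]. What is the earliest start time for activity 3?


Activity 3 starts after activities 1 through 2 complete.
Predecessor durations: [8, 3]
ES = 8 + 3 = 11

11


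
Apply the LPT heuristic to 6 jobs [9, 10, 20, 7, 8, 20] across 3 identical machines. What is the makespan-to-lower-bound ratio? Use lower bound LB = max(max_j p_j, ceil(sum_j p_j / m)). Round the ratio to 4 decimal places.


LPT order: [20, 20, 10, 9, 8, 7]
Machine loads after assignment: [27, 20, 27]
LPT makespan = 27
Lower bound = max(max_job, ceil(total/3)) = max(20, 25) = 25
Ratio = 27 / 25 = 1.08

1.08


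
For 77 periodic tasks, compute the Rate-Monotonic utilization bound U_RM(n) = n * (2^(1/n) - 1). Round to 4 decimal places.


Compute 2^(1/77) = 1.0090425505
Subtract 1: 1.0090425505 - 1 = 0.0090425505
Multiply by n: 77 * 0.0090425505 = 0.6962763885
Round to 4 dp: 0.6963

0.6963


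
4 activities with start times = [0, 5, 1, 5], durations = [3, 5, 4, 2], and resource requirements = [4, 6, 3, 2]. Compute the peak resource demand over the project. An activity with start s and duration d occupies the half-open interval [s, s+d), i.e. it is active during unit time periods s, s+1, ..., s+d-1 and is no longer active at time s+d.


Each activity i is active on [start_i, start_i + duration_i).
Compute total resource usage per time slot:
  t=0: active resources = [4], total = 4
  t=1: active resources = [4, 3], total = 7
  t=2: active resources = [4, 3], total = 7
  t=3: active resources = [3], total = 3
  t=4: active resources = [3], total = 3
  t=5: active resources = [6, 2], total = 8
  t=6: active resources = [6, 2], total = 8
  t=7: active resources = [6], total = 6
  t=8: active resources = [6], total = 6
  t=9: active resources = [6], total = 6
Peak resource demand = 8

8


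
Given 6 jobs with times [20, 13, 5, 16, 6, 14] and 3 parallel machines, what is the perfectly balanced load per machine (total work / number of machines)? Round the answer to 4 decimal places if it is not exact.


Total processing time = 20 + 13 + 5 + 16 + 6 + 14 = 74
Number of machines = 3
Ideal balanced load = 74 / 3 = 24.6667

24.6667


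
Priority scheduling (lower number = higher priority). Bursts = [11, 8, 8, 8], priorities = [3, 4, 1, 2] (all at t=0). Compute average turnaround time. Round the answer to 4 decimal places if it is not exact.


Sort by priority (ascending = highest first):
Order: [(1, 8), (2, 8), (3, 11), (4, 8)]
Completion times:
  Priority 1, burst=8, C=8
  Priority 2, burst=8, C=16
  Priority 3, burst=11, C=27
  Priority 4, burst=8, C=35
Average turnaround = 86/4 = 21.5

21.5


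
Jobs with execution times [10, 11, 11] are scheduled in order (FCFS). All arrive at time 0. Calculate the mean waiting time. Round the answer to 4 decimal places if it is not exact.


FCFS order (as given): [10, 11, 11]
Waiting times:
  Job 1: wait = 0
  Job 2: wait = 10
  Job 3: wait = 21
Sum of waiting times = 31
Average waiting time = 31/3 = 10.3333

10.3333


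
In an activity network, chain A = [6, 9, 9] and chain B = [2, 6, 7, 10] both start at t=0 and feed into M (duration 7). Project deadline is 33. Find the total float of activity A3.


Forward pass: ES(A3) = sum of predecessors on chain A = 15
EF = ES + duration = 15 + 9 = 24
Backward pass: LF(M) = deadline = 33; LS(M) = 33 - 7 = 26
LF(A3) = LS(M) - sum(successors on chain A) = 26 - 0 = 26
LS = LF - duration = 26 - 9 = 17
Total float = LS - ES = 17 - 15 = 2

2


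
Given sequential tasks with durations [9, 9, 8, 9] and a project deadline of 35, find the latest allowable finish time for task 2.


LF(activity 2) = deadline - sum of successor durations
Successors: activities 3 through 4 with durations [8, 9]
Sum of successor durations = 17
LF = 35 - 17 = 18

18


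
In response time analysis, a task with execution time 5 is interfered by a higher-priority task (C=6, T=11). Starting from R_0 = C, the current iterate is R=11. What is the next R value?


R_next = C + ceil(R_prev / T_hp) * C_hp
ceil(11 / 11) = ceil(1.0) = 1
Interference = 1 * 6 = 6
R_next = 5 + 6 = 11
R_next = R_prev, so the iteration has converged (response time = 11).

11


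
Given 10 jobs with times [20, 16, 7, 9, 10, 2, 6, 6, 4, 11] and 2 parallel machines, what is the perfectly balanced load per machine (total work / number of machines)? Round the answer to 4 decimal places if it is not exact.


Total processing time = 20 + 16 + 7 + 9 + 10 + 2 + 6 + 6 + 4 + 11 = 91
Number of machines = 2
Ideal balanced load = 91 / 2 = 45.5

45.5


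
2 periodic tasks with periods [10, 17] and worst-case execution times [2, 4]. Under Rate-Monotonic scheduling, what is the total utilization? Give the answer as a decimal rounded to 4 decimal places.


Compute individual utilizations (exact fractions):
  Task 1: C/T = 2/10 = 1/5 (approx. 0.2)
  Task 2: C/T = 4/17 (approx. 0.2353)
Total utilization U = 1/5 + 4/17 = 37/85
Rounded to 4 decimal places: U = 0.4353
RM (Liu & Layland) bound for 2 tasks = 0.828427; compare with U = 37/85 (approx. 0.435294)
U <= bound, so schedulable by RM sufficient condition.

0.4353


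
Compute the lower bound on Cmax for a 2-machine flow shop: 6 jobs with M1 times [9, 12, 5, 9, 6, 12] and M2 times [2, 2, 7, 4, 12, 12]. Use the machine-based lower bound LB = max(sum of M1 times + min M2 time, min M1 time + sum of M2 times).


LB1 = sum(M1 times) + min(M2 times) = 53 + 2 = 55
LB2 = min(M1 times) + sum(M2 times) = 5 + 39 = 44
Lower bound = max(LB1, LB2) = max(55, 44) = 55

55


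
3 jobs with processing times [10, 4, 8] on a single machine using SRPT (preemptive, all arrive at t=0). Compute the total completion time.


Since all jobs arrive at t=0, SRPT equals SPT ordering.
SPT order: [4, 8, 10]
Completion times:
  Job 1: p=4, C=4
  Job 2: p=8, C=12
  Job 3: p=10, C=22
Total completion time = 4 + 12 + 22 = 38

38


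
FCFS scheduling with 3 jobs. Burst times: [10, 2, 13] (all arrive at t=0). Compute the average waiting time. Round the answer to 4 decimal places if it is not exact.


FCFS order (as given): [10, 2, 13]
Waiting times:
  Job 1: wait = 0
  Job 2: wait = 10
  Job 3: wait = 12
Sum of waiting times = 22
Average waiting time = 22/3 = 7.3333

7.3333


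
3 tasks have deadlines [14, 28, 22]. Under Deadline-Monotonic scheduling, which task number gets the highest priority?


Sort tasks by relative deadline (ascending):
  Task 1: deadline = 14
  Task 3: deadline = 22
  Task 2: deadline = 28
Priority order (highest first): [1, 3, 2]
Highest priority task = 1

1


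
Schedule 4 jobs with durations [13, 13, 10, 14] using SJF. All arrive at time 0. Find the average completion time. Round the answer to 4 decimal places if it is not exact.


SJF order (ascending): [10, 13, 13, 14]
Completion times:
  Job 1: burst=10, C=10
  Job 2: burst=13, C=23
  Job 3: burst=13, C=36
  Job 4: burst=14, C=50
Average completion = 119/4 = 29.75

29.75


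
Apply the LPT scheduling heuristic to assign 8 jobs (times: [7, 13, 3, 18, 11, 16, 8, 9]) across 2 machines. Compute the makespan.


Sort jobs in decreasing order (LPT): [18, 16, 13, 11, 9, 8, 7, 3]
Assign each job to the least loaded machine:
  Machine 1: jobs [18, 11, 9, 3], load = 41
  Machine 2: jobs [16, 13, 8, 7], load = 44
Makespan = max load = 44

44


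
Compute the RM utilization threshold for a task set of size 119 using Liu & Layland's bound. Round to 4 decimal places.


Compute 2^(1/119) = 1.0058417632
Subtract 1: 1.0058417632 - 1 = 0.0058417632
Multiply by n: 119 * 0.0058417632 = 0.6951698208
Round to 4 dp: 0.6952

0.6952


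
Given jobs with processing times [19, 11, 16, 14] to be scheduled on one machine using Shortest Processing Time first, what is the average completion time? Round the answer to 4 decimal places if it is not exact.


Sort jobs by processing time (SPT order): [11, 14, 16, 19]
Compute completion times sequentially:
  Job 1: processing = 11, completes at 11
  Job 2: processing = 14, completes at 25
  Job 3: processing = 16, completes at 41
  Job 4: processing = 19, completes at 60
Sum of completion times = 137
Average completion time = 137/4 = 34.25

34.25


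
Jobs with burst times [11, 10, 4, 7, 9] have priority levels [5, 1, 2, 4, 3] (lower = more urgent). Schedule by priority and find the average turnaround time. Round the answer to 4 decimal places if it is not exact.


Sort by priority (ascending = highest first):
Order: [(1, 10), (2, 4), (3, 9), (4, 7), (5, 11)]
Completion times:
  Priority 1, burst=10, C=10
  Priority 2, burst=4, C=14
  Priority 3, burst=9, C=23
  Priority 4, burst=7, C=30
  Priority 5, burst=11, C=41
Average turnaround = 118/5 = 23.6

23.6


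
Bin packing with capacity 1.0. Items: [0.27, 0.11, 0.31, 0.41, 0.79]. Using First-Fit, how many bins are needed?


Place items sequentially using First-Fit:
  Item 0.27 -> new Bin 1
  Item 0.11 -> Bin 1 (now 0.38)
  Item 0.31 -> Bin 1 (now 0.69)
  Item 0.41 -> new Bin 2
  Item 0.79 -> new Bin 3
Total bins used = 3

3


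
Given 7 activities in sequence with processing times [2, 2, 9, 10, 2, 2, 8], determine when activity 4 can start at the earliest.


Activity 4 starts after activities 1 through 3 complete.
Predecessor durations: [2, 2, 9]
ES = 2 + 2 + 9 = 13

13


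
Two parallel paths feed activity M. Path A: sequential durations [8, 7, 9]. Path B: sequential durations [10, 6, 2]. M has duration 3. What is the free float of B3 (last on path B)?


ES(B3) = sum of predecessors on chain B = 16
EF(B3) = ES + duration = 16 + 2 = 18
Successor of B3 is M. ES(M) = max(sum(A), sum(B)) = max(24, 18) = 24
Free float = ES(successor) - EF(current) = 24 - 18 = 6

6


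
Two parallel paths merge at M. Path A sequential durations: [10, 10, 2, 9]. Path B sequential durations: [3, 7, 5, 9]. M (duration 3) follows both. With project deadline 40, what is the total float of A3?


Forward pass: ES(A3) = sum of predecessors on chain A = 20
EF = ES + duration = 20 + 2 = 22
Backward pass: LF(M) = deadline = 40; LS(M) = 40 - 3 = 37
LF(A3) = LS(M) - sum(successors on chain A) = 37 - 9 = 28
LS = LF - duration = 28 - 2 = 26
Total float = LS - ES = 26 - 20 = 6

6


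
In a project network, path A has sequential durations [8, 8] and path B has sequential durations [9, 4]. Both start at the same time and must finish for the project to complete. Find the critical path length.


Path A total = 8 + 8 = 16
Path B total = 9 + 4 = 13
Critical path = longest path = max(16, 13) = 16

16


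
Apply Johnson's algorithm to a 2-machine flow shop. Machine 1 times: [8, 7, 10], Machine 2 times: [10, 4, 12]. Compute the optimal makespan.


Apply Johnson's rule:
  Group 1 (a <= b): [(1, 8, 10), (3, 10, 12)]
  Group 2 (a > b): [(2, 7, 4)]
Optimal job order: [1, 3, 2]
Schedule:
  Job 1: M1 done at 8, M2 done at 18
  Job 3: M1 done at 18, M2 done at 30
  Job 2: M1 done at 25, M2 done at 34
Makespan = 34

34


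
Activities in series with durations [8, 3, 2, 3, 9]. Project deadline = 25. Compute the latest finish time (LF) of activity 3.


LF(activity 3) = deadline - sum of successor durations
Successors: activities 4 through 5 with durations [3, 9]
Sum of successor durations = 12
LF = 25 - 12 = 13

13


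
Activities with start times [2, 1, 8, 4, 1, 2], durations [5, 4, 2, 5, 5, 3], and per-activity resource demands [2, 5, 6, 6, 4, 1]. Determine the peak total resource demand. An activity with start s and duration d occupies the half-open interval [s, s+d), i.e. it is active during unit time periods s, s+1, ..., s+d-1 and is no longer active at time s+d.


Each activity i is active on [start_i, start_i + duration_i).
Compute total resource usage per time slot:
  t=0: active resources = [], total = 0
  t=1: active resources = [5, 4], total = 9
  t=2: active resources = [2, 5, 4, 1], total = 12
  t=3: active resources = [2, 5, 4, 1], total = 12
  t=4: active resources = [2, 5, 6, 4, 1], total = 18
  t=5: active resources = [2, 6, 4], total = 12
  t=6: active resources = [2, 6], total = 8
  t=7: active resources = [6], total = 6
  t=8: active resources = [6, 6], total = 12
  t=9: active resources = [6], total = 6
Peak resource demand = 18

18


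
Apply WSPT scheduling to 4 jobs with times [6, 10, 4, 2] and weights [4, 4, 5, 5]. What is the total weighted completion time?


Compute p/w ratios and sort ascending (WSPT): [(2, 5), (4, 5), (6, 4), (10, 4)]
Compute weighted completion times:
  Job (p=2,w=5): C=2, w*C=5*2=10
  Job (p=4,w=5): C=6, w*C=5*6=30
  Job (p=6,w=4): C=12, w*C=4*12=48
  Job (p=10,w=4): C=22, w*C=4*22=88
Total weighted completion time = 176

176


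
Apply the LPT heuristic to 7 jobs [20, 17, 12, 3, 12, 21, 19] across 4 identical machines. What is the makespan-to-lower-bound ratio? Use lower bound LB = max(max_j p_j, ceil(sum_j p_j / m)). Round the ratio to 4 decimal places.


LPT order: [21, 20, 19, 17, 12, 12, 3]
Machine loads after assignment: [21, 23, 31, 29]
LPT makespan = 31
Lower bound = max(max_job, ceil(total/4)) = max(21, 26) = 26
Ratio = 31 / 26 = 1.1923

1.1923


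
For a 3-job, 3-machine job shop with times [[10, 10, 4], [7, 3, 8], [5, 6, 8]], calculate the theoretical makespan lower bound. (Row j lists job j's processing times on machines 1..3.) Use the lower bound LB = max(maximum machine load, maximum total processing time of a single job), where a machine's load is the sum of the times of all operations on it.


Machine loads:
  Machine 1: 10 + 7 + 5 = 22
  Machine 2: 10 + 3 + 6 = 19
  Machine 3: 4 + 8 + 8 = 20
Max machine load = 22
Job totals:
  Job 1: 24
  Job 2: 18
  Job 3: 19
Max job total = 24
Lower bound = max(22, 24) = 24

24


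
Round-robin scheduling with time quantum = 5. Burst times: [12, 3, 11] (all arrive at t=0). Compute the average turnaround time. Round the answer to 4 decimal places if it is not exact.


Time quantum = 5
Execution trace:
  J1 runs 5 units, time = 5
  J2 runs 3 units, time = 8
  J3 runs 5 units, time = 13
  J1 runs 5 units, time = 18
  J3 runs 5 units, time = 23
  J1 runs 2 units, time = 25
  J3 runs 1 units, time = 26
Finish times: [25, 8, 26]
Average turnaround = 59/3 = 19.6667

19.6667


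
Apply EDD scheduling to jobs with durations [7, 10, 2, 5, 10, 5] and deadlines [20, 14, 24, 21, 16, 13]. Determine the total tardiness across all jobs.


Sort by due date (EDD order): [(5, 13), (10, 14), (10, 16), (7, 20), (5, 21), (2, 24)]
Compute completion times and tardiness:
  Job 1: p=5, d=13, C=5, tardiness=max(0,5-13)=0
  Job 2: p=10, d=14, C=15, tardiness=max(0,15-14)=1
  Job 3: p=10, d=16, C=25, tardiness=max(0,25-16)=9
  Job 4: p=7, d=20, C=32, tardiness=max(0,32-20)=12
  Job 5: p=5, d=21, C=37, tardiness=max(0,37-21)=16
  Job 6: p=2, d=24, C=39, tardiness=max(0,39-24)=15
Total tardiness = 53

53


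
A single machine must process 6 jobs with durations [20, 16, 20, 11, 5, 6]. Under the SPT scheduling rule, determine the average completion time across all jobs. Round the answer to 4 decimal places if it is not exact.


Sort jobs by processing time (SPT order): [5, 6, 11, 16, 20, 20]
Compute completion times sequentially:
  Job 1: processing = 5, completes at 5
  Job 2: processing = 6, completes at 11
  Job 3: processing = 11, completes at 22
  Job 4: processing = 16, completes at 38
  Job 5: processing = 20, completes at 58
  Job 6: processing = 20, completes at 78
Sum of completion times = 212
Average completion time = 212/6 = 35.3333

35.3333


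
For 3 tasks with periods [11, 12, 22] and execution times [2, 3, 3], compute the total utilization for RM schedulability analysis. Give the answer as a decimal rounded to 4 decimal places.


Compute individual utilizations (exact fractions):
  Task 1: C/T = 2/11 (approx. 0.1818)
  Task 2: C/T = 3/12 = 1/4 (approx. 0.25)
  Task 3: C/T = 3/22 (approx. 0.1364)
Total utilization U = 2/11 + 1/4 + 3/22 = 25/44
Rounded to 4 decimal places: U = 0.5682
RM (Liu & Layland) bound for 3 tasks = 0.779763; compare with U = 25/44 (approx. 0.568182)
U <= bound, so schedulable by RM sufficient condition.

0.5682


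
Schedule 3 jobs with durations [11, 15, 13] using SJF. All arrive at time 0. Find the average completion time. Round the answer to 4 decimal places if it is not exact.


SJF order (ascending): [11, 13, 15]
Completion times:
  Job 1: burst=11, C=11
  Job 2: burst=13, C=24
  Job 3: burst=15, C=39
Average completion = 74/3 = 24.6667

24.6667


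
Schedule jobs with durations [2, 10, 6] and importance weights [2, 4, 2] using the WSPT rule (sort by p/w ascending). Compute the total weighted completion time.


Compute p/w ratios and sort ascending (WSPT): [(2, 2), (10, 4), (6, 2)]
Compute weighted completion times:
  Job (p=2,w=2): C=2, w*C=2*2=4
  Job (p=10,w=4): C=12, w*C=4*12=48
  Job (p=6,w=2): C=18, w*C=2*18=36
Total weighted completion time = 88

88


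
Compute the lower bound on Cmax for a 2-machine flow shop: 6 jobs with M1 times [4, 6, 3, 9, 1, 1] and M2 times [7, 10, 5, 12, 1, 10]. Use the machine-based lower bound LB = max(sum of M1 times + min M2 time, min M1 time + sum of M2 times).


LB1 = sum(M1 times) + min(M2 times) = 24 + 1 = 25
LB2 = min(M1 times) + sum(M2 times) = 1 + 45 = 46
Lower bound = max(LB1, LB2) = max(25, 46) = 46

46


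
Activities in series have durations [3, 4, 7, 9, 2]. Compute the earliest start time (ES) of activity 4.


Activity 4 starts after activities 1 through 3 complete.
Predecessor durations: [3, 4, 7]
ES = 3 + 4 + 7 = 14

14


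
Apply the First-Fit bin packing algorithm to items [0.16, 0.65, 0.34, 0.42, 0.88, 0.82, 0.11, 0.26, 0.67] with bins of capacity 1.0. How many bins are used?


Place items sequentially using First-Fit:
  Item 0.16 -> new Bin 1
  Item 0.65 -> Bin 1 (now 0.81)
  Item 0.34 -> new Bin 2
  Item 0.42 -> Bin 2 (now 0.76)
  Item 0.88 -> new Bin 3
  Item 0.82 -> new Bin 4
  Item 0.11 -> Bin 1 (now 0.92)
  Item 0.26 -> new Bin 5
  Item 0.67 -> Bin 5 (now 0.93)
Total bins used = 5

5


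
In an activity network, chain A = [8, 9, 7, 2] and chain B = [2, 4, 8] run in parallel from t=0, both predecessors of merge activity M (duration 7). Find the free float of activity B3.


ES(B3) = sum of predecessors on chain B = 6
EF(B3) = ES + duration = 6 + 8 = 14
Successor of B3 is M. ES(M) = max(sum(A), sum(B)) = max(26, 14) = 26
Free float = ES(successor) - EF(current) = 26 - 14 = 12

12
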